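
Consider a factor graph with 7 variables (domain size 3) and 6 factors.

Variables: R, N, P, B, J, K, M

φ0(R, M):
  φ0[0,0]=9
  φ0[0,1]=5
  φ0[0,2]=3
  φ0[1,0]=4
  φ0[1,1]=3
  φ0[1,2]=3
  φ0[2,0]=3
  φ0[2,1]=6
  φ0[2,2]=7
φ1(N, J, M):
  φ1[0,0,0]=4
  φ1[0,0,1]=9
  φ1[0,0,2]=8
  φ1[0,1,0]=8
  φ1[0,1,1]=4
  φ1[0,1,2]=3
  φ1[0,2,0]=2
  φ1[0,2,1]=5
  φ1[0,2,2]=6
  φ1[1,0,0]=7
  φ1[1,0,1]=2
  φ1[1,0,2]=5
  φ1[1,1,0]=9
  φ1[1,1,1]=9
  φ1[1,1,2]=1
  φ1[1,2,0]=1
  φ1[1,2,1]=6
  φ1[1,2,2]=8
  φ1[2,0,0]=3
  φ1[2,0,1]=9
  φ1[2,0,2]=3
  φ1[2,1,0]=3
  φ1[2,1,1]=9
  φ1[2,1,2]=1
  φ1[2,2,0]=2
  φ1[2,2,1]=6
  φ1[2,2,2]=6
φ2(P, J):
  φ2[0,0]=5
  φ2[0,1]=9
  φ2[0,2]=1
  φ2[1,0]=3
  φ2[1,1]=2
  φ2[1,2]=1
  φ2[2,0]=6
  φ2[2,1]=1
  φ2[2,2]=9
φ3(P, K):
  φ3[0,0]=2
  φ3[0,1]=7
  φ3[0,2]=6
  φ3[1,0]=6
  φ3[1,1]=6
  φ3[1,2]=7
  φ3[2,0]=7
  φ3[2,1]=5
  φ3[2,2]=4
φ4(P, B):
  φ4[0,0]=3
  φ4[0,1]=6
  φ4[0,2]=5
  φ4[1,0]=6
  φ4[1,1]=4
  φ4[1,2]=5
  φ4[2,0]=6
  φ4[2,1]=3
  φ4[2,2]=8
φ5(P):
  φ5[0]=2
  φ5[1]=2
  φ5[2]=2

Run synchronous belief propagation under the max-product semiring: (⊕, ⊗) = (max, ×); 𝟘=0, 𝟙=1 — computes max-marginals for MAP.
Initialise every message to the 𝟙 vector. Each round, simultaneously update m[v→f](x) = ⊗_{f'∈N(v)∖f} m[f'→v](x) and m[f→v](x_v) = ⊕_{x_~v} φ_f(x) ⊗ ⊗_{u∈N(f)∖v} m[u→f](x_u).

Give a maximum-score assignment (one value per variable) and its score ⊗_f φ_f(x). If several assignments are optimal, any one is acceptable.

init: all messages = 𝟙 over 3 values
r1 m[φ0→R] = [9, 4, 7]
r1 m[φ0→M] = [9, 6, 7]
r1 m[φ1→N] = [9, 9, 9]
r1 m[φ1→J] = [9, 9, 8]
r1 m[φ1→M] = [9, 9, 8]
r1 m[φ2→P] = [9, 3, 9]
r1 m[φ2→J] = [6, 9, 9]
r1 m[φ3→P] = [7, 7, 7]
r1 m[φ3→K] = [7, 7, 7]
r1 m[φ4→P] = [6, 6, 8]
r1 m[φ4→B] = [6, 6, 8]
r1 m[φ5→P] = [2, 2, 2]
r1 m[R→φ0] = [1, 1, 1]
r1 m[N→φ1] = [1, 1, 1]
r1 m[P→φ2] = [1, 1, 1]
r1 m[P→φ3] = [1, 1, 1]
r1 m[P→φ4] = [1, 1, 1]
r1 m[P→φ5] = [1, 1, 1]
r1 m[B→φ4] = [1, 1, 1]
r1 m[J→φ1] = [1, 1, 1]
r1 m[J→φ2] = [1, 1, 1]
r1 m[K→φ3] = [1, 1, 1]
r1 m[M→φ0] = [1, 1, 1]
r1 m[M→φ1] = [1, 1, 1]
r2 m[φ0→R] = [9, 4, 7]
r2 m[φ0→M] = [9, 6, 7]
r2 m[φ1→N] = [9, 9, 9]
r2 m[φ1→J] = [9, 9, 8]
r2 m[φ1→M] = [9, 9, 8]
r2 m[φ2→P] = [9, 3, 9]
r2 m[φ2→J] = [6, 9, 9]
r2 m[φ3→P] = [7, 7, 7]
r2 m[φ3→K] = [7, 7, 7]
r2 m[φ4→P] = [6, 6, 8]
r2 m[φ4→B] = [6, 6, 8]
r2 m[φ5→P] = [2, 2, 2]
r2 m[R→φ0] = [1, 1, 1]
r2 m[N→φ1] = [1, 1, 1]
r2 m[P→φ2] = [84, 84, 112]
r2 m[P→φ3] = [108, 36, 144]
r2 m[P→φ4] = [126, 42, 126]
r2 m[P→φ5] = [378, 126, 504]
r2 m[B→φ4] = [1, 1, 1]
r2 m[J→φ1] = [6, 9, 9]
r2 m[J→φ2] = [9, 9, 8]
r2 m[K→φ3] = [1, 1, 1]
r2 m[M→φ0] = [9, 9, 8]
r2 m[M→φ1] = [9, 6, 7]
r3 m[φ0→R] = [81, 36, 56]
r3 m[φ0→M] = [9, 6, 7]
r3 m[φ1→N] = [648, 729, 486]
r3 m[φ1→J] = [63, 81, 56]
r3 m[φ1→M] = [81, 81, 72]
r3 m[φ2→P] = [81, 27, 72]
r3 m[φ2→J] = [672, 756, 1008]
r3 m[φ3→P] = [7, 7, 7]
r3 m[φ3→K] = [1008, 756, 648]
r3 m[φ4→P] = [6, 6, 8]
r3 m[φ4→B] = [756, 756, 1008]
r3 m[φ5→P] = [2, 2, 2]
r3 m[R→φ0] = [1, 1, 1]
r3 m[N→φ1] = [1, 1, 1]
r3 m[P→φ2] = [84, 84, 112]
r3 m[P→φ3] = [108, 36, 144]
r3 m[P→φ4] = [126, 42, 126]
r3 m[P→φ5] = [378, 126, 504]
r3 m[B→φ4] = [1, 1, 1]
r3 m[J→φ1] = [6, 9, 9]
r3 m[J→φ2] = [9, 9, 8]
r3 m[K→φ3] = [1, 1, 1]
r3 m[M→φ0] = [9, 9, 8]
r3 m[M→φ1] = [9, 6, 7]
r4 m[φ0→R] = [81, 36, 56]
r4 m[φ0→M] = [9, 6, 7]
r4 m[φ1→N] = [648, 729, 486]
r4 m[φ1→J] = [63, 81, 56]
r4 m[φ1→M] = [81, 81, 72]
r4 m[φ2→P] = [81, 27, 72]
r4 m[φ2→J] = [672, 756, 1008]
r4 m[φ3→P] = [7, 7, 7]
r4 m[φ3→K] = [1008, 756, 648]
r4 m[φ4→P] = [6, 6, 8]
r4 m[φ4→B] = [756, 756, 1008]
r4 m[φ5→P] = [2, 2, 2]
r4 m[R→φ0] = [1, 1, 1]
r4 m[N→φ1] = [1, 1, 1]
r4 m[P→φ2] = [84, 84, 112]
r4 m[P→φ3] = [972, 324, 1152]
r4 m[P→φ4] = [1134, 378, 1008]
r4 m[P→φ5] = [3402, 1134, 4032]
r4 m[B→φ4] = [1, 1, 1]
r4 m[J→φ1] = [672, 756, 1008]
r4 m[J→φ2] = [63, 81, 56]
r4 m[K→φ3] = [1, 1, 1]
r4 m[M→φ0] = [81, 81, 72]
r4 m[M→φ1] = [9, 6, 7]
r5 m[φ0→R] = [729, 324, 504]
r5 m[φ0→M] = [9, 6, 7]
r5 m[φ1→N] = [54432, 61236, 42336]
r5 m[φ1→J] = [63, 81, 56]
r5 m[φ1→M] = [6804, 6804, 8064]
r5 m[φ2→P] = [729, 189, 504]
r5 m[φ2→J] = [672, 756, 1008]
r5 m[φ3→P] = [7, 7, 7]
r5 m[φ3→K] = [8064, 6804, 5832]
r5 m[φ4→P] = [6, 6, 8]
r5 m[φ4→B] = [6048, 6804, 8064]
r5 m[φ5→P] = [2, 2, 2]
r5 m[R→φ0] = [1, 1, 1]
r5 m[N→φ1] = [1, 1, 1]
r5 m[P→φ2] = [84, 84, 112]
r5 m[P→φ3] = [972, 324, 1152]
r5 m[P→φ4] = [1134, 378, 1008]
r5 m[P→φ5] = [3402, 1134, 4032]
r5 m[B→φ4] = [1, 1, 1]
r5 m[J→φ1] = [672, 756, 1008]
r5 m[J→φ2] = [63, 81, 56]
r5 m[K→φ3] = [1, 1, 1]
r5 m[M→φ0] = [81, 81, 72]
r5 m[M→φ1] = [9, 6, 7]
r6 m[φ0→R] = [729, 324, 504]
r6 m[φ0→M] = [9, 6, 7]
r6 m[φ1→N] = [54432, 61236, 42336]
r6 m[φ1→J] = [63, 81, 56]
r6 m[φ1→M] = [6804, 6804, 8064]
r6 m[φ2→P] = [729, 189, 504]
r6 m[φ2→J] = [672, 756, 1008]
r6 m[φ3→P] = [7, 7, 7]
r6 m[φ3→K] = [8064, 6804, 5832]
r6 m[φ4→P] = [6, 6, 8]
r6 m[φ4→B] = [6048, 6804, 8064]
r6 m[φ5→P] = [2, 2, 2]
r6 m[R→φ0] = [1, 1, 1]
r6 m[N→φ1] = [1, 1, 1]
r6 m[P→φ2] = [84, 84, 112]
r6 m[P→φ3] = [8748, 2268, 8064]
r6 m[P→φ4] = [10206, 2646, 7056]
r6 m[P→φ5] = [30618, 7938, 28224]
r6 m[B→φ4] = [1, 1, 1]
r6 m[J→φ1] = [672, 756, 1008]
r6 m[J→φ2] = [63, 81, 56]
r6 m[K→φ3] = [1, 1, 1]
r6 m[M→φ0] = [6804, 6804, 8064]
r6 m[M→φ1] = [9, 6, 7]
r7 m[φ0→R] = [61236, 27216, 56448]
r7 m[φ0→M] = [9, 6, 7]
r7 m[φ1→N] = [54432, 61236, 42336]
r7 m[φ1→J] = [63, 81, 56]
r7 m[φ1→M] = [6804, 6804, 8064]
r7 m[φ2→P] = [729, 189, 504]
r7 m[φ2→J] = [672, 756, 1008]
r7 m[φ3→P] = [7, 7, 7]
r7 m[φ3→K] = [56448, 61236, 52488]
r7 m[φ4→P] = [6, 6, 8]
r7 m[φ4→B] = [42336, 61236, 56448]
r7 m[φ5→P] = [2, 2, 2]
r7 m[R→φ0] = [1, 1, 1]
r7 m[N→φ1] = [1, 1, 1]
r7 m[P→φ2] = [84, 84, 112]
r7 m[P→φ3] = [8748, 2268, 8064]
r7 m[P→φ4] = [10206, 2646, 7056]
r7 m[P→φ5] = [30618, 7938, 28224]
r7 m[B→φ4] = [1, 1, 1]
r7 m[J→φ1] = [672, 756, 1008]
r7 m[J→φ2] = [63, 81, 56]
r7 m[K→φ3] = [1, 1, 1]
r7 m[M→φ0] = [6804, 6804, 8064]
r7 m[M→φ1] = [9, 6, 7]
r8 m[φ0→R] = [61236, 27216, 56448]
r8 m[φ0→M] = [9, 6, 7]
r8 m[φ1→N] = [54432, 61236, 42336]
r8 m[φ1→J] = [63, 81, 56]
r8 m[φ1→M] = [6804, 6804, 8064]
r8 m[φ2→P] = [729, 189, 504]
r8 m[φ2→J] = [672, 756, 1008]
r8 m[φ3→P] = [7, 7, 7]
r8 m[φ3→K] = [56448, 61236, 52488]
r8 m[φ4→P] = [6, 6, 8]
r8 m[φ4→B] = [42336, 61236, 56448]
r8 m[φ5→P] = [2, 2, 2]
r8 m[R→φ0] = [1, 1, 1]
r8 m[N→φ1] = [1, 1, 1]
r8 m[P→φ2] = [84, 84, 112]
r8 m[P→φ3] = [8748, 2268, 8064]
r8 m[P→φ4] = [10206, 2646, 7056]
r8 m[P→φ5] = [30618, 7938, 28224]
r8 m[B→φ4] = [1, 1, 1]
r8 m[J→φ1] = [672, 756, 1008]
r8 m[J→φ2] = [63, 81, 56]
r8 m[K→φ3] = [1, 1, 1]
r8 m[M→φ0] = [6804, 6804, 8064]
r8 m[M→φ1] = [9, 6, 7]
fixed point reached at round 8
traceback from R: (R=0, N=1, P=0, B=1, J=1, K=1, M=0), score=61236

assignment: (R=0, N=1, P=0, B=1, J=1, K=1, M=0); score = 61236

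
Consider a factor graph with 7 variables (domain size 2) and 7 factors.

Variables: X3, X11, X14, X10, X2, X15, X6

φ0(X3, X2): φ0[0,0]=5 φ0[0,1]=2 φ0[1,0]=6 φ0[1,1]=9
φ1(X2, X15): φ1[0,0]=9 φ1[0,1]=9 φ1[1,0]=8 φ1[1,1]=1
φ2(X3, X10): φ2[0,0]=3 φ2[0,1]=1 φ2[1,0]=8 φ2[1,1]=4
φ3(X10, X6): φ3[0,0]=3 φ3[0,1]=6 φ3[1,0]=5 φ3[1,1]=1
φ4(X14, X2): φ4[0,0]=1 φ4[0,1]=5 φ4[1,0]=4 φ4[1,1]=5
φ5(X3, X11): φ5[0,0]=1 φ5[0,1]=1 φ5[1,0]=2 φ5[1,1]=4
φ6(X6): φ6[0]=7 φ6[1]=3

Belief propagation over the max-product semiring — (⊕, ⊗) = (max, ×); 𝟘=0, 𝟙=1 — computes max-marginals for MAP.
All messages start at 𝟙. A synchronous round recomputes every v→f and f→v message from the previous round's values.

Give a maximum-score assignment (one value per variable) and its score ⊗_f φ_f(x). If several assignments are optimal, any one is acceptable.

assignment: (X3=1, X11=1, X14=0, X10=0, X2=1, X15=0, X6=0); score = 241920

init: all messages = 𝟙 over 2 values
r1 m[φ0→X3] = [5, 9]
r1 m[φ0→X2] = [6, 9]
r1 m[φ1→X2] = [9, 8]
r1 m[φ1→X15] = [9, 9]
r1 m[φ2→X3] = [3, 8]
r1 m[φ2→X10] = [8, 4]
r1 m[φ3→X10] = [6, 5]
r1 m[φ3→X6] = [5, 6]
r1 m[φ4→X14] = [5, 5]
r1 m[φ4→X2] = [4, 5]
r1 m[φ5→X3] = [1, 4]
r1 m[φ5→X11] = [2, 4]
r1 m[φ6→X6] = [7, 3]
r1 m[X3→φ0] = [1, 1]
r1 m[X3→φ2] = [1, 1]
r1 m[X3→φ5] = [1, 1]
r1 m[X11→φ5] = [1, 1]
r1 m[X14→φ4] = [1, 1]
r1 m[X10→φ2] = [1, 1]
r1 m[X10→φ3] = [1, 1]
r1 m[X2→φ0] = [1, 1]
r1 m[X2→φ1] = [1, 1]
r1 m[X2→φ4] = [1, 1]
r1 m[X15→φ1] = [1, 1]
r1 m[X6→φ3] = [1, 1]
r1 m[X6→φ6] = [1, 1]
r2 m[φ0→X3] = [5, 9]
r2 m[φ0→X2] = [6, 9]
r2 m[φ1→X2] = [9, 8]
r2 m[φ1→X15] = [9, 9]
r2 m[φ2→X3] = [3, 8]
r2 m[φ2→X10] = [8, 4]
r2 m[φ3→X10] = [6, 5]
r2 m[φ3→X6] = [5, 6]
r2 m[φ4→X14] = [5, 5]
r2 m[φ4→X2] = [4, 5]
r2 m[φ5→X3] = [1, 4]
r2 m[φ5→X11] = [2, 4]
r2 m[φ6→X6] = [7, 3]
r2 m[X3→φ0] = [3, 32]
r2 m[X3→φ2] = [5, 36]
r2 m[X3→φ5] = [15, 72]
r2 m[X11→φ5] = [1, 1]
r2 m[X14→φ4] = [1, 1]
r2 m[X10→φ2] = [6, 5]
r2 m[X10→φ3] = [8, 4]
r2 m[X2→φ0] = [36, 40]
r2 m[X2→φ1] = [24, 45]
r2 m[X2→φ4] = [54, 72]
r2 m[X15→φ1] = [1, 1]
r2 m[X6→φ3] = [7, 3]
r2 m[X6→φ6] = [5, 6]
r3 m[φ0→X3] = [180, 360]
r3 m[φ0→X2] = [192, 288]
r3 m[φ1→X2] = [9, 8]
r3 m[φ1→X15] = [360, 216]
r3 m[φ2→X3] = [18, 48]
r3 m[φ2→X10] = [288, 144]
r3 m[φ3→X10] = [21, 35]
r3 m[φ3→X6] = [24, 48]
r3 m[φ4→X14] = [360, 360]
r3 m[φ4→X2] = [4, 5]
r3 m[φ5→X3] = [1, 4]
r3 m[φ5→X11] = [144, 288]
r3 m[φ6→X6] = [7, 3]
r3 m[X3→φ0] = [3, 32]
r3 m[X3→φ2] = [5, 36]
r3 m[X3→φ5] = [15, 72]
r3 m[X11→φ5] = [1, 1]
r3 m[X14→φ4] = [1, 1]
r3 m[X10→φ2] = [6, 5]
r3 m[X10→φ3] = [8, 4]
r3 m[X2→φ0] = [36, 40]
r3 m[X2→φ1] = [24, 45]
r3 m[X2→φ4] = [54, 72]
r3 m[X15→φ1] = [1, 1]
r3 m[X6→φ3] = [7, 3]
r3 m[X6→φ6] = [5, 6]
r4 m[φ0→X3] = [180, 360]
r4 m[φ0→X2] = [192, 288]
r4 m[φ1→X2] = [9, 8]
r4 m[φ1→X15] = [360, 216]
r4 m[φ2→X3] = [18, 48]
r4 m[φ2→X10] = [288, 144]
r4 m[φ3→X10] = [21, 35]
r4 m[φ3→X6] = [24, 48]
r4 m[φ4→X14] = [360, 360]
r4 m[φ4→X2] = [4, 5]
r4 m[φ5→X3] = [1, 4]
r4 m[φ5→X11] = [144, 288]
r4 m[φ6→X6] = [7, 3]
r4 m[X3→φ0] = [18, 192]
r4 m[X3→φ2] = [180, 1440]
r4 m[X3→φ5] = [3240, 17280]
r4 m[X11→φ5] = [1, 1]
r4 m[X14→φ4] = [1, 1]
r4 m[X10→φ2] = [21, 35]
r4 m[X10→φ3] = [288, 144]
r4 m[X2→φ0] = [36, 40]
r4 m[X2→φ1] = [768, 1440]
r4 m[X2→φ4] = [1728, 2304]
r4 m[X15→φ1] = [1, 1]
r4 m[X6→φ3] = [7, 3]
r4 m[X6→φ6] = [24, 48]
r5 m[φ0→X3] = [180, 360]
r5 m[φ0→X2] = [1152, 1728]
r5 m[φ1→X2] = [9, 8]
r5 m[φ1→X15] = [11520, 6912]
r5 m[φ2→X3] = [63, 168]
r5 m[φ2→X10] = [11520, 5760]
r5 m[φ3→X10] = [21, 35]
r5 m[φ3→X6] = [864, 1728]
r5 m[φ4→X14] = [11520, 11520]
r5 m[φ4→X2] = [4, 5]
r5 m[φ5→X3] = [1, 4]
r5 m[φ5→X11] = [34560, 69120]
r5 m[φ6→X6] = [7, 3]
r5 m[X3→φ0] = [18, 192]
r5 m[X3→φ2] = [180, 1440]
r5 m[X3→φ5] = [3240, 17280]
r5 m[X11→φ5] = [1, 1]
r5 m[X14→φ4] = [1, 1]
r5 m[X10→φ2] = [21, 35]
r5 m[X10→φ3] = [288, 144]
r5 m[X2→φ0] = [36, 40]
r5 m[X2→φ1] = [768, 1440]
r5 m[X2→φ4] = [1728, 2304]
r5 m[X15→φ1] = [1, 1]
r5 m[X6→φ3] = [7, 3]
r5 m[X6→φ6] = [24, 48]
r6 m[φ0→X3] = [180, 360]
r6 m[φ0→X2] = [1152, 1728]
r6 m[φ1→X2] = [9, 8]
r6 m[φ1→X15] = [11520, 6912]
r6 m[φ2→X3] = [63, 168]
r6 m[φ2→X10] = [11520, 5760]
r6 m[φ3→X10] = [21, 35]
r6 m[φ3→X6] = [864, 1728]
r6 m[φ4→X14] = [11520, 11520]
r6 m[φ4→X2] = [4, 5]
r6 m[φ5→X3] = [1, 4]
r6 m[φ5→X11] = [34560, 69120]
r6 m[φ6→X6] = [7, 3]
r6 m[X3→φ0] = [63, 672]
r6 m[X3→φ2] = [180, 1440]
r6 m[X3→φ5] = [11340, 60480]
r6 m[X11→φ5] = [1, 1]
r6 m[X14→φ4] = [1, 1]
r6 m[X10→φ2] = [21, 35]
r6 m[X10→φ3] = [11520, 5760]
r6 m[X2→φ0] = [36, 40]
r6 m[X2→φ1] = [4608, 8640]
r6 m[X2→φ4] = [10368, 13824]
r6 m[X15→φ1] = [1, 1]
r6 m[X6→φ3] = [7, 3]
r6 m[X6→φ6] = [864, 1728]
r7 m[φ0→X3] = [180, 360]
r7 m[φ0→X2] = [4032, 6048]
r7 m[φ1→X2] = [9, 8]
r7 m[φ1→X15] = [69120, 41472]
r7 m[φ2→X3] = [63, 168]
r7 m[φ2→X10] = [11520, 5760]
r7 m[φ3→X10] = [21, 35]
r7 m[φ3→X6] = [34560, 69120]
r7 m[φ4→X14] = [69120, 69120]
r7 m[φ4→X2] = [4, 5]
r7 m[φ5→X3] = [1, 4]
r7 m[φ5→X11] = [120960, 241920]
r7 m[φ6→X6] = [7, 3]
r7 m[X3→φ0] = [63, 672]
r7 m[X3→φ2] = [180, 1440]
r7 m[X3→φ5] = [11340, 60480]
r7 m[X11→φ5] = [1, 1]
r7 m[X14→φ4] = [1, 1]
r7 m[X10→φ2] = [21, 35]
r7 m[X10→φ3] = [11520, 5760]
r7 m[X2→φ0] = [36, 40]
r7 m[X2→φ1] = [4608, 8640]
r7 m[X2→φ4] = [10368, 13824]
r7 m[X15→φ1] = [1, 1]
r7 m[X6→φ3] = [7, 3]
r7 m[X6→φ6] = [864, 1728]
r8 m[φ0→X3] = [180, 360]
r8 m[φ0→X2] = [4032, 6048]
r8 m[φ1→X2] = [9, 8]
r8 m[φ1→X15] = [69120, 41472]
r8 m[φ2→X3] = [63, 168]
r8 m[φ2→X10] = [11520, 5760]
r8 m[φ3→X10] = [21, 35]
r8 m[φ3→X6] = [34560, 69120]
r8 m[φ4→X14] = [69120, 69120]
r8 m[φ4→X2] = [4, 5]
r8 m[φ5→X3] = [1, 4]
r8 m[φ5→X11] = [120960, 241920]
r8 m[φ6→X6] = [7, 3]
r8 m[X3→φ0] = [63, 672]
r8 m[X3→φ2] = [180, 1440]
r8 m[X3→φ5] = [11340, 60480]
r8 m[X11→φ5] = [1, 1]
r8 m[X14→φ4] = [1, 1]
r8 m[X10→φ2] = [21, 35]
r8 m[X10→φ3] = [11520, 5760]
r8 m[X2→φ0] = [36, 40]
r8 m[X2→φ1] = [16128, 30240]
r8 m[X2→φ4] = [36288, 48384]
r8 m[X15→φ1] = [1, 1]
r8 m[X6→φ3] = [7, 3]
r8 m[X6→φ6] = [34560, 69120]
r9 m[φ0→X3] = [180, 360]
r9 m[φ0→X2] = [4032, 6048]
r9 m[φ1→X2] = [9, 8]
r9 m[φ1→X15] = [241920, 145152]
r9 m[φ2→X3] = [63, 168]
r9 m[φ2→X10] = [11520, 5760]
r9 m[φ3→X10] = [21, 35]
r9 m[φ3→X6] = [34560, 69120]
r9 m[φ4→X14] = [241920, 241920]
r9 m[φ4→X2] = [4, 5]
r9 m[φ5→X3] = [1, 4]
r9 m[φ5→X11] = [120960, 241920]
r9 m[φ6→X6] = [7, 3]
r9 m[X3→φ0] = [63, 672]
r9 m[X3→φ2] = [180, 1440]
r9 m[X3→φ5] = [11340, 60480]
r9 m[X11→φ5] = [1, 1]
r9 m[X14→φ4] = [1, 1]
r9 m[X10→φ2] = [21, 35]
r9 m[X10→φ3] = [11520, 5760]
r9 m[X2→φ0] = [36, 40]
r9 m[X2→φ1] = [16128, 30240]
r9 m[X2→φ4] = [36288, 48384]
r9 m[X15→φ1] = [1, 1]
r9 m[X6→φ3] = [7, 3]
r9 m[X6→φ6] = [34560, 69120]
r10 m[φ0→X3] = [180, 360]
r10 m[φ0→X2] = [4032, 6048]
r10 m[φ1→X2] = [9, 8]
r10 m[φ1→X15] = [241920, 145152]
r10 m[φ2→X3] = [63, 168]
r10 m[φ2→X10] = [11520, 5760]
r10 m[φ3→X10] = [21, 35]
r10 m[φ3→X6] = [34560, 69120]
r10 m[φ4→X14] = [241920, 241920]
r10 m[φ4→X2] = [4, 5]
r10 m[φ5→X3] = [1, 4]
r10 m[φ5→X11] = [120960, 241920]
r10 m[φ6→X6] = [7, 3]
r10 m[X3→φ0] = [63, 672]
r10 m[X3→φ2] = [180, 1440]
r10 m[X3→φ5] = [11340, 60480]
r10 m[X11→φ5] = [1, 1]
r10 m[X14→φ4] = [1, 1]
r10 m[X10→φ2] = [21, 35]
r10 m[X10→φ3] = [11520, 5760]
r10 m[X2→φ0] = [36, 40]
r10 m[X2→φ1] = [16128, 30240]
r10 m[X2→φ4] = [36288, 48384]
r10 m[X15→φ1] = [1, 1]
r10 m[X6→φ3] = [7, 3]
r10 m[X6→φ6] = [34560, 69120]
fixed point reached at round 10
traceback from X3: (X3=1, X11=1, X14=0, X10=0, X2=1, X15=0, X6=0), score=241920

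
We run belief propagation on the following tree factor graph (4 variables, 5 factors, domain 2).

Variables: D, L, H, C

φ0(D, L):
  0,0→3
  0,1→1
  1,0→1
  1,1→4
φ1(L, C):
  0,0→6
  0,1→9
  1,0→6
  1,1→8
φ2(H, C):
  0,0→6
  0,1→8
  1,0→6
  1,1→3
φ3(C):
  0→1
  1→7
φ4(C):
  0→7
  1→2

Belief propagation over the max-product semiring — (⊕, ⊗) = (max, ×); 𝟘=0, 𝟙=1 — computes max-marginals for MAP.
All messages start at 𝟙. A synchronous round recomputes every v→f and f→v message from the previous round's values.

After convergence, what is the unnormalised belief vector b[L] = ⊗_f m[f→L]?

b[L] = [3024, 3584]

init: all messages = 𝟙 over 2 values
r1 m[φ0→D] = [3, 4]
r1 m[φ0→L] = [3, 4]
r1 m[φ1→L] = [9, 8]
r1 m[φ1→C] = [6, 9]
r1 m[φ2→H] = [8, 6]
r1 m[φ2→C] = [6, 8]
r1 m[φ3→C] = [1, 7]
r1 m[φ4→C] = [7, 2]
r1 m[D→φ0] = [1, 1]
r1 m[L→φ0] = [1, 1]
r1 m[L→φ1] = [1, 1]
r1 m[H→φ2] = [1, 1]
r1 m[C→φ1] = [1, 1]
r1 m[C→φ2] = [1, 1]
r1 m[C→φ3] = [1, 1]
r1 m[C→φ4] = [1, 1]
r2 m[φ0→D] = [3, 4]
r2 m[φ0→L] = [3, 4]
r2 m[φ1→L] = [9, 8]
r2 m[φ1→C] = [6, 9]
r2 m[φ2→H] = [8, 6]
r2 m[φ2→C] = [6, 8]
r2 m[φ3→C] = [1, 7]
r2 m[φ4→C] = [7, 2]
r2 m[D→φ0] = [1, 1]
r2 m[L→φ0] = [9, 8]
r2 m[L→φ1] = [3, 4]
r2 m[H→φ2] = [1, 1]
r2 m[C→φ1] = [42, 112]
r2 m[C→φ2] = [42, 126]
r2 m[C→φ3] = [252, 144]
r2 m[C→φ4] = [36, 504]
r3 m[φ0→D] = [27, 32]
r3 m[φ0→L] = [3, 4]
r3 m[φ1→L] = [1008, 896]
r3 m[φ1→C] = [24, 32]
r3 m[φ2→H] = [1008, 378]
r3 m[φ2→C] = [6, 8]
r3 m[φ3→C] = [1, 7]
r3 m[φ4→C] = [7, 2]
r3 m[D→φ0] = [1, 1]
r3 m[L→φ0] = [9, 8]
r3 m[L→φ1] = [3, 4]
r3 m[H→φ2] = [1, 1]
r3 m[C→φ1] = [42, 112]
r3 m[C→φ2] = [42, 126]
r3 m[C→φ3] = [252, 144]
r3 m[C→φ4] = [36, 504]
r4 m[φ0→D] = [27, 32]
r4 m[φ0→L] = [3, 4]
r4 m[φ1→L] = [1008, 896]
r4 m[φ1→C] = [24, 32]
r4 m[φ2→H] = [1008, 378]
r4 m[φ2→C] = [6, 8]
r4 m[φ3→C] = [1, 7]
r4 m[φ4→C] = [7, 2]
r4 m[D→φ0] = [1, 1]
r4 m[L→φ0] = [1008, 896]
r4 m[L→φ1] = [3, 4]
r4 m[H→φ2] = [1, 1]
r4 m[C→φ1] = [42, 112]
r4 m[C→φ2] = [168, 448]
r4 m[C→φ3] = [1008, 512]
r4 m[C→φ4] = [144, 1792]
r5 m[φ0→D] = [3024, 3584]
r5 m[φ0→L] = [3, 4]
r5 m[φ1→L] = [1008, 896]
r5 m[φ1→C] = [24, 32]
r5 m[φ2→H] = [3584, 1344]
r5 m[φ2→C] = [6, 8]
r5 m[φ3→C] = [1, 7]
r5 m[φ4→C] = [7, 2]
r5 m[D→φ0] = [1, 1]
r5 m[L→φ0] = [1008, 896]
r5 m[L→φ1] = [3, 4]
r5 m[H→φ2] = [1, 1]
r5 m[C→φ1] = [42, 112]
r5 m[C→φ2] = [168, 448]
r5 m[C→φ3] = [1008, 512]
r5 m[C→φ4] = [144, 1792]
r6 m[φ0→D] = [3024, 3584]
r6 m[φ0→L] = [3, 4]
r6 m[φ1→L] = [1008, 896]
r6 m[φ1→C] = [24, 32]
r6 m[φ2→H] = [3584, 1344]
r6 m[φ2→C] = [6, 8]
r6 m[φ3→C] = [1, 7]
r6 m[φ4→C] = [7, 2]
r6 m[D→φ0] = [1, 1]
r6 m[L→φ0] = [1008, 896]
r6 m[L→φ1] = [3, 4]
r6 m[H→φ2] = [1, 1]
r6 m[C→φ1] = [42, 112]
r6 m[C→φ2] = [168, 448]
r6 m[C→φ3] = [1008, 512]
r6 m[C→φ4] = [144, 1792]
fixed point reached at round 6
b[L] = ⊗ incoming = [3024, 3584]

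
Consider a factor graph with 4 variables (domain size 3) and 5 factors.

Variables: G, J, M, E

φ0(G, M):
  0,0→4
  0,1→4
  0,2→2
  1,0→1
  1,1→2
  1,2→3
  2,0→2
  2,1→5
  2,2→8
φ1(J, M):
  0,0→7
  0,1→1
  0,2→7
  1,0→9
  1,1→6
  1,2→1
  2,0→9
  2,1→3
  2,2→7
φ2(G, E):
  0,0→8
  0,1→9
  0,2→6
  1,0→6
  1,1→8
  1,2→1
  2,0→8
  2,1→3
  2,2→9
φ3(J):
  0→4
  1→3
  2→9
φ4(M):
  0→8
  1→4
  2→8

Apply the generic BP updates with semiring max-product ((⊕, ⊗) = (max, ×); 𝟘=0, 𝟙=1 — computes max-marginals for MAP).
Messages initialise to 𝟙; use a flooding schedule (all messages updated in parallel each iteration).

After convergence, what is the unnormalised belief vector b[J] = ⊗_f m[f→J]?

b[J] = [16128, 7776, 36288]

init: all messages = 𝟙 over 3 values
r1 m[φ0→G] = [4, 3, 8]
r1 m[φ0→M] = [4, 5, 8]
r1 m[φ1→J] = [7, 9, 9]
r1 m[φ1→M] = [9, 6, 7]
r1 m[φ2→G] = [9, 8, 9]
r1 m[φ2→E] = [8, 9, 9]
r1 m[φ3→J] = [4, 3, 9]
r1 m[φ4→M] = [8, 4, 8]
r1 m[G→φ0] = [1, 1, 1]
r1 m[G→φ2] = [1, 1, 1]
r1 m[J→φ1] = [1, 1, 1]
r1 m[J→φ3] = [1, 1, 1]
r1 m[M→φ0] = [1, 1, 1]
r1 m[M→φ1] = [1, 1, 1]
r1 m[M→φ4] = [1, 1, 1]
r1 m[E→φ2] = [1, 1, 1]
r2 m[φ0→G] = [4, 3, 8]
r2 m[φ0→M] = [4, 5, 8]
r2 m[φ1→J] = [7, 9, 9]
r2 m[φ1→M] = [9, 6, 7]
r2 m[φ2→G] = [9, 8, 9]
r2 m[φ2→E] = [8, 9, 9]
r2 m[φ3→J] = [4, 3, 9]
r2 m[φ4→M] = [8, 4, 8]
r2 m[G→φ0] = [9, 8, 9]
r2 m[G→φ2] = [4, 3, 8]
r2 m[J→φ1] = [4, 3, 9]
r2 m[J→φ3] = [7, 9, 9]
r2 m[M→φ0] = [72, 24, 56]
r2 m[M→φ1] = [32, 20, 64]
r2 m[M→φ4] = [36, 30, 56]
r2 m[E→φ2] = [1, 1, 1]
r3 m[φ0→G] = [288, 168, 448]
r3 m[φ0→M] = [36, 45, 72]
r3 m[φ1→J] = [448, 288, 448]
r3 m[φ1→M] = [81, 27, 63]
r3 m[φ2→G] = [9, 8, 9]
r3 m[φ2→E] = [64, 36, 72]
r3 m[φ3→J] = [4, 3, 9]
r3 m[φ4→M] = [8, 4, 8]
r3 m[G→φ0] = [9, 8, 9]
r3 m[G→φ2] = [4, 3, 8]
r3 m[J→φ1] = [4, 3, 9]
r3 m[J→φ3] = [7, 9, 9]
r3 m[M→φ0] = [72, 24, 56]
r3 m[M→φ1] = [32, 20, 64]
r3 m[M→φ4] = [36, 30, 56]
r3 m[E→φ2] = [1, 1, 1]
r4 m[φ0→G] = [288, 168, 448]
r4 m[φ0→M] = [36, 45, 72]
r4 m[φ1→J] = [448, 288, 448]
r4 m[φ1→M] = [81, 27, 63]
r4 m[φ2→G] = [9, 8, 9]
r4 m[φ2→E] = [64, 36, 72]
r4 m[φ3→J] = [4, 3, 9]
r4 m[φ4→M] = [8, 4, 8]
r4 m[G→φ0] = [9, 8, 9]
r4 m[G→φ2] = [288, 168, 448]
r4 m[J→φ1] = [4, 3, 9]
r4 m[J→φ3] = [448, 288, 448]
r4 m[M→φ0] = [648, 108, 504]
r4 m[M→φ1] = [288, 180, 576]
r4 m[M→φ4] = [2916, 1215, 4536]
r4 m[E→φ2] = [1, 1, 1]
r5 m[φ0→G] = [2592, 1512, 4032]
r5 m[φ0→M] = [36, 45, 72]
r5 m[φ1→J] = [4032, 2592, 4032]
r5 m[φ1→M] = [81, 27, 63]
r5 m[φ2→G] = [9, 8, 9]
r5 m[φ2→E] = [3584, 2592, 4032]
r5 m[φ3→J] = [4, 3, 9]
r5 m[φ4→M] = [8, 4, 8]
r5 m[G→φ0] = [9, 8, 9]
r5 m[G→φ2] = [288, 168, 448]
r5 m[J→φ1] = [4, 3, 9]
r5 m[J→φ3] = [448, 288, 448]
r5 m[M→φ0] = [648, 108, 504]
r5 m[M→φ1] = [288, 180, 576]
r5 m[M→φ4] = [2916, 1215, 4536]
r5 m[E→φ2] = [1, 1, 1]
r6 m[φ0→G] = [2592, 1512, 4032]
r6 m[φ0→M] = [36, 45, 72]
r6 m[φ1→J] = [4032, 2592, 4032]
r6 m[φ1→M] = [81, 27, 63]
r6 m[φ2→G] = [9, 8, 9]
r6 m[φ2→E] = [3584, 2592, 4032]
r6 m[φ3→J] = [4, 3, 9]
r6 m[φ4→M] = [8, 4, 8]
r6 m[G→φ0] = [9, 8, 9]
r6 m[G→φ2] = [2592, 1512, 4032]
r6 m[J→φ1] = [4, 3, 9]
r6 m[J→φ3] = [4032, 2592, 4032]
r6 m[M→φ0] = [648, 108, 504]
r6 m[M→φ1] = [288, 180, 576]
r6 m[M→φ4] = [2916, 1215, 4536]
r6 m[E→φ2] = [1, 1, 1]
r7 m[φ0→G] = [2592, 1512, 4032]
r7 m[φ0→M] = [36, 45, 72]
r7 m[φ1→J] = [4032, 2592, 4032]
r7 m[φ1→M] = [81, 27, 63]
r7 m[φ2→G] = [9, 8, 9]
r7 m[φ2→E] = [32256, 23328, 36288]
r7 m[φ3→J] = [4, 3, 9]
r7 m[φ4→M] = [8, 4, 8]
r7 m[G→φ0] = [9, 8, 9]
r7 m[G→φ2] = [2592, 1512, 4032]
r7 m[J→φ1] = [4, 3, 9]
r7 m[J→φ3] = [4032, 2592, 4032]
r7 m[M→φ0] = [648, 108, 504]
r7 m[M→φ1] = [288, 180, 576]
r7 m[M→φ4] = [2916, 1215, 4536]
r7 m[E→φ2] = [1, 1, 1]
r8 m[φ0→G] = [2592, 1512, 4032]
r8 m[φ0→M] = [36, 45, 72]
r8 m[φ1→J] = [4032, 2592, 4032]
r8 m[φ1→M] = [81, 27, 63]
r8 m[φ2→G] = [9, 8, 9]
r8 m[φ2→E] = [32256, 23328, 36288]
r8 m[φ3→J] = [4, 3, 9]
r8 m[φ4→M] = [8, 4, 8]
r8 m[G→φ0] = [9, 8, 9]
r8 m[G→φ2] = [2592, 1512, 4032]
r8 m[J→φ1] = [4, 3, 9]
r8 m[J→φ3] = [4032, 2592, 4032]
r8 m[M→φ0] = [648, 108, 504]
r8 m[M→φ1] = [288, 180, 576]
r8 m[M→φ4] = [2916, 1215, 4536]
r8 m[E→φ2] = [1, 1, 1]
fixed point reached at round 8
b[J] = ⊗ incoming = [16128, 7776, 36288]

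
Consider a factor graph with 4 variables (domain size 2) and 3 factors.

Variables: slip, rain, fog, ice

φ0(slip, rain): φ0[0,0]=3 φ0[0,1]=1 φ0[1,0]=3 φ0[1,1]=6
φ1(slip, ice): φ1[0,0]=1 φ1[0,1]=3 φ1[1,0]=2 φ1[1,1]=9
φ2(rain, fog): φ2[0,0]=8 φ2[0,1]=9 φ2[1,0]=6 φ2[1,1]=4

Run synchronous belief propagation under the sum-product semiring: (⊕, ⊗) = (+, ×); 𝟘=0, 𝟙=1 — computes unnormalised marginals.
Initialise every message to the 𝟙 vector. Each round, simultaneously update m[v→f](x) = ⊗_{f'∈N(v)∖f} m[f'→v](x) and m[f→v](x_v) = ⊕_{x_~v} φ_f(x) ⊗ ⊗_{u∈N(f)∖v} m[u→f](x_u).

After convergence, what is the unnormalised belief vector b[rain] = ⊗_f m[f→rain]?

b[rain] = [765, 700]

init: all messages = 𝟙 over 2 values
r1 m[φ0→slip] = [4, 9]
r1 m[φ0→rain] = [6, 7]
r1 m[φ1→slip] = [4, 11]
r1 m[φ1→ice] = [3, 12]
r1 m[φ2→rain] = [17, 10]
r1 m[φ2→fog] = [14, 13]
r1 m[slip→φ0] = [1, 1]
r1 m[slip→φ1] = [1, 1]
r1 m[rain→φ0] = [1, 1]
r1 m[rain→φ2] = [1, 1]
r1 m[fog→φ2] = [1, 1]
r1 m[ice→φ1] = [1, 1]
r2 m[φ0→slip] = [4, 9]
r2 m[φ0→rain] = [6, 7]
r2 m[φ1→slip] = [4, 11]
r2 m[φ1→ice] = [3, 12]
r2 m[φ2→rain] = [17, 10]
r2 m[φ2→fog] = [14, 13]
r2 m[slip→φ0] = [4, 11]
r2 m[slip→φ1] = [4, 9]
r2 m[rain→φ0] = [17, 10]
r2 m[rain→φ2] = [6, 7]
r2 m[fog→φ2] = [1, 1]
r2 m[ice→φ1] = [1, 1]
r3 m[φ0→slip] = [61, 111]
r3 m[φ0→rain] = [45, 70]
r3 m[φ1→slip] = [4, 11]
r3 m[φ1→ice] = [22, 93]
r3 m[φ2→rain] = [17, 10]
r3 m[φ2→fog] = [90, 82]
r3 m[slip→φ0] = [4, 11]
r3 m[slip→φ1] = [4, 9]
r3 m[rain→φ0] = [17, 10]
r3 m[rain→φ2] = [6, 7]
r3 m[fog→φ2] = [1, 1]
r3 m[ice→φ1] = [1, 1]
r4 m[φ0→slip] = [61, 111]
r4 m[φ0→rain] = [45, 70]
r4 m[φ1→slip] = [4, 11]
r4 m[φ1→ice] = [22, 93]
r4 m[φ2→rain] = [17, 10]
r4 m[φ2→fog] = [90, 82]
r4 m[slip→φ0] = [4, 11]
r4 m[slip→φ1] = [61, 111]
r4 m[rain→φ0] = [17, 10]
r4 m[rain→φ2] = [45, 70]
r4 m[fog→φ2] = [1, 1]
r4 m[ice→φ1] = [1, 1]
r5 m[φ0→slip] = [61, 111]
r5 m[φ0→rain] = [45, 70]
r5 m[φ1→slip] = [4, 11]
r5 m[φ1→ice] = [283, 1182]
r5 m[φ2→rain] = [17, 10]
r5 m[φ2→fog] = [780, 685]
r5 m[slip→φ0] = [4, 11]
r5 m[slip→φ1] = [61, 111]
r5 m[rain→φ0] = [17, 10]
r5 m[rain→φ2] = [45, 70]
r5 m[fog→φ2] = [1, 1]
r5 m[ice→φ1] = [1, 1]
r6 m[φ0→slip] = [61, 111]
r6 m[φ0→rain] = [45, 70]
r6 m[φ1→slip] = [4, 11]
r6 m[φ1→ice] = [283, 1182]
r6 m[φ2→rain] = [17, 10]
r6 m[φ2→fog] = [780, 685]
r6 m[slip→φ0] = [4, 11]
r6 m[slip→φ1] = [61, 111]
r6 m[rain→φ0] = [17, 10]
r6 m[rain→φ2] = [45, 70]
r6 m[fog→φ2] = [1, 1]
r6 m[ice→φ1] = [1, 1]
fixed point reached at round 6
b[rain] = ⊗ incoming = [765, 700]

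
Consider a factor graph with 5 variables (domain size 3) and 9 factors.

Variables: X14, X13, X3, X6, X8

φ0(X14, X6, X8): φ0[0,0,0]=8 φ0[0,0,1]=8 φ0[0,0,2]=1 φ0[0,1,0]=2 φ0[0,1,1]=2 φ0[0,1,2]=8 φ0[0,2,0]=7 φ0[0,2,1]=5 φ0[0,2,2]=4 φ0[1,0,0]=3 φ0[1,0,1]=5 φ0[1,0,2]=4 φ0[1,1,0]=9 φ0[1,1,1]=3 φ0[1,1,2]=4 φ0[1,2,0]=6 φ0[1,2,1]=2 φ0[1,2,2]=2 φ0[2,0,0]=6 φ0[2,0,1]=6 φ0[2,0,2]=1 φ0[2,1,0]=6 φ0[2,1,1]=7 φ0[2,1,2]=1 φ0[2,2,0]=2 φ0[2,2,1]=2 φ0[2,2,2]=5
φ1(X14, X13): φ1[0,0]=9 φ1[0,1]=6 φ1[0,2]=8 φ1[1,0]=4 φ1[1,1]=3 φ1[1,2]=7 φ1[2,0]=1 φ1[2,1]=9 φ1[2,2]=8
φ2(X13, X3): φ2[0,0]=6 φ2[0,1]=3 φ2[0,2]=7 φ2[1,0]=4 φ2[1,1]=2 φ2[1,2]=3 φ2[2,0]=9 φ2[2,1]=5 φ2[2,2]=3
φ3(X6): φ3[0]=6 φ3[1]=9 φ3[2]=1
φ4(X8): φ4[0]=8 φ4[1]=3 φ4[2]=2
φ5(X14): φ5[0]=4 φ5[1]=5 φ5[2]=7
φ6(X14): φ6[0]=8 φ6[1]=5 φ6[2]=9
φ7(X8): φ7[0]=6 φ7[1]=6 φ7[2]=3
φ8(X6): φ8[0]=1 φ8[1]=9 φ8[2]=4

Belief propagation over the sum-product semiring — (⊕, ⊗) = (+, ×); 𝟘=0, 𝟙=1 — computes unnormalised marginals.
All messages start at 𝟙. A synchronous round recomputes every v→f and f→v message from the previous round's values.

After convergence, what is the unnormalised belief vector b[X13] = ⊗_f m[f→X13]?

b[X13] = [198342912, 252896742, 534431958]

init: all messages = 𝟙 over 3 values
r1 m[φ0→X14] = [45, 38, 36]
r1 m[φ0→X6] = [42, 42, 35]
r1 m[φ0→X8] = [49, 40, 30]
r1 m[φ1→X14] = [23, 14, 18]
r1 m[φ1→X13] = [14, 18, 23]
r1 m[φ2→X13] = [16, 9, 17]
r1 m[φ2→X3] = [19, 10, 13]
r1 m[φ3→X6] = [6, 9, 1]
r1 m[φ4→X8] = [8, 3, 2]
r1 m[φ5→X14] = [4, 5, 7]
r1 m[φ6→X14] = [8, 5, 9]
r1 m[φ7→X8] = [6, 6, 3]
r1 m[φ8→X6] = [1, 9, 4]
r1 m[X14→φ0] = [1, 1, 1]
r1 m[X14→φ1] = [1, 1, 1]
r1 m[X14→φ5] = [1, 1, 1]
r1 m[X14→φ6] = [1, 1, 1]
r1 m[X13→φ1] = [1, 1, 1]
r1 m[X13→φ2] = [1, 1, 1]
r1 m[X3→φ2] = [1, 1, 1]
r1 m[X6→φ0] = [1, 1, 1]
r1 m[X6→φ3] = [1, 1, 1]
r1 m[X6→φ8] = [1, 1, 1]
r1 m[X8→φ0] = [1, 1, 1]
r1 m[X8→φ4] = [1, 1, 1]
r1 m[X8→φ7] = [1, 1, 1]
r2 m[φ0→X14] = [45, 38, 36]
r2 m[φ0→X6] = [42, 42, 35]
r2 m[φ0→X8] = [49, 40, 30]
r2 m[φ1→X14] = [23, 14, 18]
r2 m[φ1→X13] = [14, 18, 23]
r2 m[φ2→X13] = [16, 9, 17]
r2 m[φ2→X3] = [19, 10, 13]
r2 m[φ3→X6] = [6, 9, 1]
r2 m[φ4→X8] = [8, 3, 2]
r2 m[φ5→X14] = [4, 5, 7]
r2 m[φ6→X14] = [8, 5, 9]
r2 m[φ7→X8] = [6, 6, 3]
r2 m[φ8→X6] = [1, 9, 4]
r2 m[X14→φ0] = [736, 350, 1134]
r2 m[X14→φ1] = [1440, 950, 2268]
r2 m[X14→φ5] = [8280, 2660, 5832]
r2 m[X14→φ6] = [4140, 2660, 4536]
r2 m[X13→φ1] = [16, 9, 17]
r2 m[X13→φ2] = [14, 18, 23]
r2 m[X3→φ2] = [1, 1, 1]
r2 m[X6→φ0] = [6, 81, 4]
r2 m[X6→φ3] = [42, 378, 140]
r2 m[X6→φ8] = [252, 378, 35]
r2 m[X8→φ0] = [48, 18, 6]
r2 m[X8→φ4] = [294, 240, 90]
r2 m[X8→φ7] = [392, 120, 60]
r3 m[φ0→X14] = [19584, 44202, 37080]
r3 m[φ0→X6] = [939192, 787260, 632508]
r3 m[φ0→X8] = [1046038, 960504, 739058]
r3 m[φ1→X14] = [334, 210, 233]
r3 m[φ1→X13] = [19028, 31902, 36314]
r3 m[φ2→X13] = [16, 9, 17]
r3 m[φ2→X3] = [363, 193, 221]
r3 m[φ3→X6] = [6, 9, 1]
r3 m[φ4→X8] = [8, 3, 2]
r3 m[φ5→X14] = [4, 5, 7]
r3 m[φ6→X14] = [8, 5, 9]
r3 m[φ7→X8] = [6, 6, 3]
r3 m[φ8→X6] = [1, 9, 4]
r3 m[X14→φ0] = [736, 350, 1134]
r3 m[X14→φ1] = [1440, 950, 2268]
r3 m[X14→φ5] = [8280, 2660, 5832]
r3 m[X14→φ6] = [4140, 2660, 4536]
r3 m[X13→φ1] = [16, 9, 17]
r3 m[X13→φ2] = [14, 18, 23]
r3 m[X3→φ2] = [1, 1, 1]
r3 m[X6→φ0] = [6, 81, 4]
r3 m[X6→φ3] = [42, 378, 140]
r3 m[X6→φ8] = [252, 378, 35]
r3 m[X8→φ0] = [48, 18, 6]
r3 m[X8→φ4] = [294, 240, 90]
r3 m[X8→φ7] = [392, 120, 60]
r4 m[φ0→X14] = [19584, 44202, 37080]
r4 m[φ0→X6] = [939192, 787260, 632508]
r4 m[φ0→X8] = [1046038, 960504, 739058]
r4 m[φ1→X14] = [334, 210, 233]
r4 m[φ1→X13] = [19028, 31902, 36314]
r4 m[φ2→X13] = [16, 9, 17]
r4 m[φ2→X3] = [363, 193, 221]
r4 m[φ3→X6] = [6, 9, 1]
r4 m[φ4→X8] = [8, 3, 2]
r4 m[φ5→X14] = [4, 5, 7]
r4 m[φ6→X14] = [8, 5, 9]
r4 m[φ7→X8] = [6, 6, 3]
r4 m[φ8→X6] = [1, 9, 4]
r4 m[X14→φ0] = [10688, 5250, 14679]
r4 m[X14→φ1] = [626688, 1105050, 2336040]
r4 m[X14→φ5] = [52328448, 46412100, 77756760]
r4 m[X14→φ6] = [26164224, 46412100, 60477480]
r4 m[X13→φ1] = [16, 9, 17]
r4 m[X13→φ2] = [19028, 31902, 36314]
r4 m[X3→φ2] = [1, 1, 1]
r4 m[X6→φ0] = [6, 81, 4]
r4 m[X6→φ3] = [939192, 7085340, 2530032]
r4 m[X6→φ8] = [5635152, 7085340, 632508]
r4 m[X8→φ0] = [48, 18, 6]
r4 m[X8→φ4] = [6276228, 5763024, 2217174]
r4 m[X8→φ7] = [8368304, 2881512, 1478116]
r5 m[φ0→X14] = [19584, 44202, 37080]
r5 m[φ0→X6] = [12962850, 10766520, 8951598]
r5 m[φ0→X8] = [14371364, 12902359, 10600613]
r5 m[φ1→X14] = [334, 210, 233]
r5 m[φ1→X13] = [12396432, 28099638, 31437174]
r5 m[φ2→X13] = [16, 9, 17]
r5 m[φ2→X3] = [568602, 302458, 337844]
r5 m[φ3→X6] = [6, 9, 1]
r5 m[φ4→X8] = [8, 3, 2]
r5 m[φ5→X14] = [4, 5, 7]
r5 m[φ6→X14] = [8, 5, 9]
r5 m[φ7→X8] = [6, 6, 3]
r5 m[φ8→X6] = [1, 9, 4]
r5 m[X14→φ0] = [10688, 5250, 14679]
r5 m[X14→φ1] = [626688, 1105050, 2336040]
r5 m[X14→φ5] = [52328448, 46412100, 77756760]
r5 m[X14→φ6] = [26164224, 46412100, 60477480]
r5 m[X13→φ1] = [16, 9, 17]
r5 m[X13→φ2] = [19028, 31902, 36314]
r5 m[X3→φ2] = [1, 1, 1]
r5 m[X6→φ0] = [6, 81, 4]
r5 m[X6→φ3] = [939192, 7085340, 2530032]
r5 m[X6→φ8] = [5635152, 7085340, 632508]
r5 m[X8→φ0] = [48, 18, 6]
r5 m[X8→φ4] = [6276228, 5763024, 2217174]
r5 m[X8→φ7] = [8368304, 2881512, 1478116]
r6 m[φ0→X14] = [19584, 44202, 37080]
r6 m[φ0→X6] = [12962850, 10766520, 8951598]
r6 m[φ0→X8] = [14371364, 12902359, 10600613]
r6 m[φ1→X14] = [334, 210, 233]
r6 m[φ1→X13] = [12396432, 28099638, 31437174]
r6 m[φ2→X13] = [16, 9, 17]
r6 m[φ2→X3] = [568602, 302458, 337844]
r6 m[φ3→X6] = [6, 9, 1]
r6 m[φ4→X8] = [8, 3, 2]
r6 m[φ5→X14] = [4, 5, 7]
r6 m[φ6→X14] = [8, 5, 9]
r6 m[φ7→X8] = [6, 6, 3]
r6 m[φ8→X6] = [1, 9, 4]
r6 m[X14→φ0] = [10688, 5250, 14679]
r6 m[X14→φ1] = [626688, 1105050, 2336040]
r6 m[X14→φ5] = [52328448, 46412100, 77756760]
r6 m[X14→φ6] = [26164224, 46412100, 60477480]
r6 m[X13→φ1] = [16, 9, 17]
r6 m[X13→φ2] = [12396432, 28099638, 31437174]
r6 m[X3→φ2] = [1, 1, 1]
r6 m[X6→φ0] = [6, 81, 4]
r6 m[X6→φ3] = [12962850, 96898680, 35806392]
r6 m[X6→φ8] = [77777100, 96898680, 8951598]
r6 m[X8→φ0] = [48, 18, 6]
r6 m[X8→φ4] = [86228184, 77414154, 31801839]
r6 m[X8→φ7] = [114970912, 38707077, 21201226]
r7 m[φ0→X14] = [19584, 44202, 37080]
r7 m[φ0→X6] = [12962850, 10766520, 8951598]
r7 m[φ0→X8] = [14371364, 12902359, 10600613]
r7 m[φ1→X14] = [334, 210, 233]
r7 m[φ1→X13] = [12396432, 28099638, 31437174]
r7 m[φ2→X13] = [16, 9, 17]
r7 m[φ2→X3] = [469711710, 250574442, 265385460]
r7 m[φ3→X6] = [6, 9, 1]
r7 m[φ4→X8] = [8, 3, 2]
r7 m[φ5→X14] = [4, 5, 7]
r7 m[φ6→X14] = [8, 5, 9]
r7 m[φ7→X8] = [6, 6, 3]
r7 m[φ8→X6] = [1, 9, 4]
r7 m[X14→φ0] = [10688, 5250, 14679]
r7 m[X14→φ1] = [626688, 1105050, 2336040]
r7 m[X14→φ5] = [52328448, 46412100, 77756760]
r7 m[X14→φ6] = [26164224, 46412100, 60477480]
r7 m[X13→φ1] = [16, 9, 17]
r7 m[X13→φ2] = [12396432, 28099638, 31437174]
r7 m[X3→φ2] = [1, 1, 1]
r7 m[X6→φ0] = [6, 81, 4]
r7 m[X6→φ3] = [12962850, 96898680, 35806392]
r7 m[X6→φ8] = [77777100, 96898680, 8951598]
r7 m[X8→φ0] = [48, 18, 6]
r7 m[X8→φ4] = [86228184, 77414154, 31801839]
r7 m[X8→φ7] = [114970912, 38707077, 21201226]
r8 m[φ0→X14] = [19584, 44202, 37080]
r8 m[φ0→X6] = [12962850, 10766520, 8951598]
r8 m[φ0→X8] = [14371364, 12902359, 10600613]
r8 m[φ1→X14] = [334, 210, 233]
r8 m[φ1→X13] = [12396432, 28099638, 31437174]
r8 m[φ2→X13] = [16, 9, 17]
r8 m[φ2→X3] = [469711710, 250574442, 265385460]
r8 m[φ3→X6] = [6, 9, 1]
r8 m[φ4→X8] = [8, 3, 2]
r8 m[φ5→X14] = [4, 5, 7]
r8 m[φ6→X14] = [8, 5, 9]
r8 m[φ7→X8] = [6, 6, 3]
r8 m[φ8→X6] = [1, 9, 4]
r8 m[X14→φ0] = [10688, 5250, 14679]
r8 m[X14→φ1] = [626688, 1105050, 2336040]
r8 m[X14→φ5] = [52328448, 46412100, 77756760]
r8 m[X14→φ6] = [26164224, 46412100, 60477480]
r8 m[X13→φ1] = [16, 9, 17]
r8 m[X13→φ2] = [12396432, 28099638, 31437174]
r8 m[X3→φ2] = [1, 1, 1]
r8 m[X6→φ0] = [6, 81, 4]
r8 m[X6→φ3] = [12962850, 96898680, 35806392]
r8 m[X6→φ8] = [77777100, 96898680, 8951598]
r8 m[X8→φ0] = [48, 18, 6]
r8 m[X8→φ4] = [86228184, 77414154, 31801839]
r8 m[X8→φ7] = [114970912, 38707077, 21201226]
fixed point reached at round 8
b[X13] = ⊗ incoming = [198342912, 252896742, 534431958]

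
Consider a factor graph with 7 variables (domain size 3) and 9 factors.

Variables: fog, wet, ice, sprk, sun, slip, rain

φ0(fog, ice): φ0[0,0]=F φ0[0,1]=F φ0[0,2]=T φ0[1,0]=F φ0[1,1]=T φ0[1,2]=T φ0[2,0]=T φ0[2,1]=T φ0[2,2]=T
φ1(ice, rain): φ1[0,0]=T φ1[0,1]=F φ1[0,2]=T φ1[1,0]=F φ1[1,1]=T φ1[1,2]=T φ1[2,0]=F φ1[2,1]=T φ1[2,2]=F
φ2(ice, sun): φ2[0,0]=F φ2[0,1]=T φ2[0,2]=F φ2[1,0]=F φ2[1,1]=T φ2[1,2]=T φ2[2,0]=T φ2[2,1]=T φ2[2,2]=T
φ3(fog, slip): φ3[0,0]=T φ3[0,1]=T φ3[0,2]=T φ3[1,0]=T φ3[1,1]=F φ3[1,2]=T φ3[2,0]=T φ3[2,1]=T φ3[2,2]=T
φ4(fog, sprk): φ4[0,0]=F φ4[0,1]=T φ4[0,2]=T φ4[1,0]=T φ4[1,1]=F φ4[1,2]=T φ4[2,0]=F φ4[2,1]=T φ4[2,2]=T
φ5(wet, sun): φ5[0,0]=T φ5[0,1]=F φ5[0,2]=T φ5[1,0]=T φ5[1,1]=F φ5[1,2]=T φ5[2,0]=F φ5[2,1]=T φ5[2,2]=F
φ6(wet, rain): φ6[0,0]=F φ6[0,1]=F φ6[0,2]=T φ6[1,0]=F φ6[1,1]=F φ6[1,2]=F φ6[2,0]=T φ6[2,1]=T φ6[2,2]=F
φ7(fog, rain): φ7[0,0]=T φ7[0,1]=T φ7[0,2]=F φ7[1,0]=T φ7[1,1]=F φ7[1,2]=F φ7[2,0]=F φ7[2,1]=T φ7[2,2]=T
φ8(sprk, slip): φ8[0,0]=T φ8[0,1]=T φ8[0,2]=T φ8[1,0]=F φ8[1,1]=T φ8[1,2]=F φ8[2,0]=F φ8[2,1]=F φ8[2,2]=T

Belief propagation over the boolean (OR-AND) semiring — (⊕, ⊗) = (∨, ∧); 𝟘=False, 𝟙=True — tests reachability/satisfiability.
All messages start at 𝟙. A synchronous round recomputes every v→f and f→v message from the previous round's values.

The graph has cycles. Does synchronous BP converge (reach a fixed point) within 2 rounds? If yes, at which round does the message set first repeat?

init: all messages = 𝟙 over 3 values
r1 m[φ0→fog] = [T, T, T]
r1 m[φ0→ice] = [T, T, T]
r1 m[φ1→ice] = [T, T, T]
r1 m[φ1→rain] = [T, T, T]
r1 m[φ2→ice] = [T, T, T]
r1 m[φ2→sun] = [T, T, T]
r1 m[φ3→fog] = [T, T, T]
r1 m[φ3→slip] = [T, T, T]
r1 m[φ4→fog] = [T, T, T]
r1 m[φ4→sprk] = [T, T, T]
r1 m[φ5→wet] = [T, T, T]
r1 m[φ5→sun] = [T, T, T]
r1 m[φ6→wet] = [T, F, T]
r1 m[φ6→rain] = [T, T, T]
r1 m[φ7→fog] = [T, T, T]
r1 m[φ7→rain] = [T, T, T]
r1 m[φ8→sprk] = [T, T, T]
r1 m[φ8→slip] = [T, T, T]
r1 m[fog→φ0] = [T, T, T]
r1 m[fog→φ3] = [T, T, T]
r1 m[fog→φ4] = [T, T, T]
r1 m[fog→φ7] = [T, T, T]
r1 m[wet→φ5] = [T, T, T]
r1 m[wet→φ6] = [T, T, T]
r1 m[ice→φ0] = [T, T, T]
r1 m[ice→φ1] = [T, T, T]
r1 m[ice→φ2] = [T, T, T]
r1 m[sprk→φ4] = [T, T, T]
r1 m[sprk→φ8] = [T, T, T]
r1 m[sun→φ2] = [T, T, T]
r1 m[sun→φ5] = [T, T, T]
r1 m[slip→φ3] = [T, T, T]
r1 m[slip→φ8] = [T, T, T]
r1 m[rain→φ1] = [T, T, T]
r1 m[rain→φ6] = [T, T, T]
r1 m[rain→φ7] = [T, T, T]
r2 m[φ0→fog] = [T, T, T]
r2 m[φ0→ice] = [T, T, T]
r2 m[φ1→ice] = [T, T, T]
r2 m[φ1→rain] = [T, T, T]
r2 m[φ2→ice] = [T, T, T]
r2 m[φ2→sun] = [T, T, T]
r2 m[φ3→fog] = [T, T, T]
r2 m[φ3→slip] = [T, T, T]
r2 m[φ4→fog] = [T, T, T]
r2 m[φ4→sprk] = [T, T, T]
r2 m[φ5→wet] = [T, T, T]
r2 m[φ5→sun] = [T, T, T]
r2 m[φ6→wet] = [T, F, T]
r2 m[φ6→rain] = [T, T, T]
r2 m[φ7→fog] = [T, T, T]
r2 m[φ7→rain] = [T, T, T]
r2 m[φ8→sprk] = [T, T, T]
r2 m[φ8→slip] = [T, T, T]
r2 m[fog→φ0] = [T, T, T]
r2 m[fog→φ3] = [T, T, T]
r2 m[fog→φ4] = [T, T, T]
r2 m[fog→φ7] = [T, T, T]
r2 m[wet→φ5] = [T, F, T]
r2 m[wet→φ6] = [T, T, T]
r2 m[ice→φ0] = [T, T, T]
r2 m[ice→φ1] = [T, T, T]
r2 m[ice→φ2] = [T, T, T]
r2 m[sprk→φ4] = [T, T, T]
r2 m[sprk→φ8] = [T, T, T]
r2 m[sun→φ2] = [T, T, T]
r2 m[sun→φ5] = [T, T, T]
r2 m[slip→φ3] = [T, T, T]
r2 m[slip→φ8] = [T, T, T]
r2 m[rain→φ1] = [T, T, T]
r2 m[rain→φ6] = [T, T, T]
r2 m[rain→φ7] = [T, T, T]
no fixed point within 2 rounds

NOT CONVERGED within 2 rounds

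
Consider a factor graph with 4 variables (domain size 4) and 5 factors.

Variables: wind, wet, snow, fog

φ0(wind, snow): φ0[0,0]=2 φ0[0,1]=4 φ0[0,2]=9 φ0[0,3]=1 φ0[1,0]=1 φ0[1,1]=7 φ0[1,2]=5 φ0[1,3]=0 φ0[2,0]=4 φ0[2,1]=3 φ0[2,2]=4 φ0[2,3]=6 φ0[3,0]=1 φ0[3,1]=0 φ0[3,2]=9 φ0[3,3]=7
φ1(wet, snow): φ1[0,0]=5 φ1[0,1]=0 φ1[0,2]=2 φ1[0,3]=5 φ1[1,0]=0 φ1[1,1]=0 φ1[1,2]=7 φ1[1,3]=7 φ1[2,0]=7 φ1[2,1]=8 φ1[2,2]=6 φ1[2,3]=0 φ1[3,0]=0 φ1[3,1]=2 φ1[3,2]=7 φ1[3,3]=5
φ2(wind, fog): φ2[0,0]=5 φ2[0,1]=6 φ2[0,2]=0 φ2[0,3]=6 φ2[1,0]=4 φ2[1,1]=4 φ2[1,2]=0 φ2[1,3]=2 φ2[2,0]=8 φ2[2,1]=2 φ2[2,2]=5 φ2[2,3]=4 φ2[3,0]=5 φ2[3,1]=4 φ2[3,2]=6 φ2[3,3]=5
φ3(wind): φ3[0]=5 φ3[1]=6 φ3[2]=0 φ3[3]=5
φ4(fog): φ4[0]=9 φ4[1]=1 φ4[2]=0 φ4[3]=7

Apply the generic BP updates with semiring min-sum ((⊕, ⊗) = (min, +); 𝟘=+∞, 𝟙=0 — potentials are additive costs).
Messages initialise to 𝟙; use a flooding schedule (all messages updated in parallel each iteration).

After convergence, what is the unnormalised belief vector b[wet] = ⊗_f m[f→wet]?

init: all messages = 𝟙 over 4 values
r1 m[φ0→wind] = [1, 0, 3, 0]
r1 m[φ0→snow] = [1, 0, 4, 0]
r1 m[φ1→wet] = [0, 0, 0, 0]
r1 m[φ1→snow] = [0, 0, 2, 0]
r1 m[φ2→wind] = [0, 0, 2, 4]
r1 m[φ2→fog] = [4, 2, 0, 2]
r1 m[φ3→wind] = [5, 6, 0, 5]
r1 m[φ4→fog] = [9, 1, 0, 7]
r1 m[wind→φ0] = [0, 0, 0, 0]
r1 m[wind→φ2] = [0, 0, 0, 0]
r1 m[wind→φ3] = [0, 0, 0, 0]
r1 m[wet→φ1] = [0, 0, 0, 0]
r1 m[snow→φ0] = [0, 0, 0, 0]
r1 m[snow→φ1] = [0, 0, 0, 0]
r1 m[fog→φ2] = [0, 0, 0, 0]
r1 m[fog→φ4] = [0, 0, 0, 0]
r2 m[φ0→wind] = [1, 0, 3, 0]
r2 m[φ0→snow] = [1, 0, 4, 0]
r2 m[φ1→wet] = [0, 0, 0, 0]
r2 m[φ1→snow] = [0, 0, 2, 0]
r2 m[φ2→wind] = [0, 0, 2, 4]
r2 m[φ2→fog] = [4, 2, 0, 2]
r2 m[φ3→wind] = [5, 6, 0, 5]
r2 m[φ4→fog] = [9, 1, 0, 7]
r2 m[wind→φ0] = [5, 6, 2, 9]
r2 m[wind→φ2] = [6, 6, 3, 5]
r2 m[wind→φ3] = [1, 0, 5, 4]
r2 m[wet→φ1] = [0, 0, 0, 0]
r2 m[snow→φ0] = [0, 0, 2, 0]
r2 m[snow→φ1] = [1, 0, 4, 0]
r2 m[fog→φ2] = [9, 1, 0, 7]
r2 m[fog→φ4] = [4, 2, 0, 2]
r3 m[φ0→wind] = [1, 0, 3, 0]
r3 m[φ0→snow] = [6, 5, 6, 6]
r3 m[φ1→wet] = [0, 0, 0, 1]
r3 m[φ1→snow] = [0, 0, 2, 0]
r3 m[φ2→wind] = [0, 0, 3, 5]
r3 m[φ2→fog] = [10, 5, 6, 7]
r3 m[φ3→wind] = [5, 6, 0, 5]
r3 m[φ4→fog] = [9, 1, 0, 7]
r3 m[wind→φ0] = [5, 6, 2, 9]
r3 m[wind→φ2] = [6, 6, 3, 5]
r3 m[wind→φ3] = [1, 0, 5, 4]
r3 m[wet→φ1] = [0, 0, 0, 0]
r3 m[snow→φ0] = [0, 0, 2, 0]
r3 m[snow→φ1] = [1, 0, 4, 0]
r3 m[fog→φ2] = [9, 1, 0, 7]
r3 m[fog→φ4] = [4, 2, 0, 2]
r4 m[φ0→wind] = [1, 0, 3, 0]
r4 m[φ0→snow] = [6, 5, 6, 6]
r4 m[φ1→wet] = [0, 0, 0, 1]
r4 m[φ1→snow] = [0, 0, 2, 0]
r4 m[φ2→wind] = [0, 0, 3, 5]
r4 m[φ2→fog] = [10, 5, 6, 7]
r4 m[φ3→wind] = [5, 6, 0, 5]
r4 m[φ4→fog] = [9, 1, 0, 7]
r4 m[wind→φ0] = [5, 6, 3, 10]
r4 m[wind→φ2] = [6, 6, 3, 5]
r4 m[wind→φ3] = [1, 0, 6, 5]
r4 m[wet→φ1] = [0, 0, 0, 0]
r4 m[snow→φ0] = [0, 0, 2, 0]
r4 m[snow→φ1] = [6, 5, 6, 6]
r4 m[fog→φ2] = [9, 1, 0, 7]
r4 m[fog→φ4] = [10, 5, 6, 7]
r5 m[φ0→wind] = [1, 0, 3, 0]
r5 m[φ0→snow] = [7, 6, 7, 6]
r5 m[φ1→wet] = [5, 5, 6, 6]
r5 m[φ1→snow] = [0, 0, 2, 0]
r5 m[φ2→wind] = [0, 0, 3, 5]
r5 m[φ2→fog] = [10, 5, 6, 7]
r5 m[φ3→wind] = [5, 6, 0, 5]
r5 m[φ4→fog] = [9, 1, 0, 7]
r5 m[wind→φ0] = [5, 6, 3, 10]
r5 m[wind→φ2] = [6, 6, 3, 5]
r5 m[wind→φ3] = [1, 0, 6, 5]
r5 m[wet→φ1] = [0, 0, 0, 0]
r5 m[snow→φ0] = [0, 0, 2, 0]
r5 m[snow→φ1] = [6, 5, 6, 6]
r5 m[fog→φ2] = [9, 1, 0, 7]
r5 m[fog→φ4] = [10, 5, 6, 7]
r6 m[φ0→wind] = [1, 0, 3, 0]
r6 m[φ0→snow] = [7, 6, 7, 6]
r6 m[φ1→wet] = [5, 5, 6, 6]
r6 m[φ1→snow] = [0, 0, 2, 0]
r6 m[φ2→wind] = [0, 0, 3, 5]
r6 m[φ2→fog] = [10, 5, 6, 7]
r6 m[φ3→wind] = [5, 6, 0, 5]
r6 m[φ4→fog] = [9, 1, 0, 7]
r6 m[wind→φ0] = [5, 6, 3, 10]
r6 m[wind→φ2] = [6, 6, 3, 5]
r6 m[wind→φ3] = [1, 0, 6, 5]
r6 m[wet→φ1] = [0, 0, 0, 0]
r6 m[snow→φ0] = [0, 0, 2, 0]
r6 m[snow→φ1] = [7, 6, 7, 6]
r6 m[fog→φ2] = [9, 1, 0, 7]
r6 m[fog→φ4] = [10, 5, 6, 7]
r7 m[φ0→wind] = [1, 0, 3, 0]
r7 m[φ0→snow] = [7, 6, 7, 6]
r7 m[φ1→wet] = [6, 6, 6, 7]
r7 m[φ1→snow] = [0, 0, 2, 0]
r7 m[φ2→wind] = [0, 0, 3, 5]
r7 m[φ2→fog] = [10, 5, 6, 7]
r7 m[φ3→wind] = [5, 6, 0, 5]
r7 m[φ4→fog] = [9, 1, 0, 7]
r7 m[wind→φ0] = [5, 6, 3, 10]
r7 m[wind→φ2] = [6, 6, 3, 5]
r7 m[wind→φ3] = [1, 0, 6, 5]
r7 m[wet→φ1] = [0, 0, 0, 0]
r7 m[snow→φ0] = [0, 0, 2, 0]
r7 m[snow→φ1] = [7, 6, 7, 6]
r7 m[fog→φ2] = [9, 1, 0, 7]
r7 m[fog→φ4] = [10, 5, 6, 7]
r8 m[φ0→wind] = [1, 0, 3, 0]
r8 m[φ0→snow] = [7, 6, 7, 6]
r8 m[φ1→wet] = [6, 6, 6, 7]
r8 m[φ1→snow] = [0, 0, 2, 0]
r8 m[φ2→wind] = [0, 0, 3, 5]
r8 m[φ2→fog] = [10, 5, 6, 7]
r8 m[φ3→wind] = [5, 6, 0, 5]
r8 m[φ4→fog] = [9, 1, 0, 7]
r8 m[wind→φ0] = [5, 6, 3, 10]
r8 m[wind→φ2] = [6, 6, 3, 5]
r8 m[wind→φ3] = [1, 0, 6, 5]
r8 m[wet→φ1] = [0, 0, 0, 0]
r8 m[snow→φ0] = [0, 0, 2, 0]
r8 m[snow→φ1] = [7, 6, 7, 6]
r8 m[fog→φ2] = [9, 1, 0, 7]
r8 m[fog→φ4] = [10, 5, 6, 7]
fixed point reached at round 8
b[wet] = ⊗ incoming = [6, 6, 6, 7]

b[wet] = [6, 6, 6, 7]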